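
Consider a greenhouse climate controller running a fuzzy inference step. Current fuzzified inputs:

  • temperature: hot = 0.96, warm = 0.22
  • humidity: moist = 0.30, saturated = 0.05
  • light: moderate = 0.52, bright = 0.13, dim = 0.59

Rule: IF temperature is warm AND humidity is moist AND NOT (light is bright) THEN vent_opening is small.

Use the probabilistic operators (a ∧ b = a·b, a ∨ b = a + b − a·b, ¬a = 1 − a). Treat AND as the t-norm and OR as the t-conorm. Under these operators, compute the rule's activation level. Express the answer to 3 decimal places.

firing strength: warm=0.22, moist=0.30, ¬bright=1−0.13=0.87; AND[a·b] → w = 0.0574

0.057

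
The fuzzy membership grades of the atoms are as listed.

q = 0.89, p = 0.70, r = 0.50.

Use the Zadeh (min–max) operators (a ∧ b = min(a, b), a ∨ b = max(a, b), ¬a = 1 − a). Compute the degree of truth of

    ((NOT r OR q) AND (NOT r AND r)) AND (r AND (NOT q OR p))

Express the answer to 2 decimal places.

NOT r = 1 − 0.50 = 0.50
NOT r OR q = max(a, b) on (0.50, 0.89) = 0.89
NOT r = 1 − 0.50 = 0.50
NOT r AND r = min(a, b) on (0.50, 0.50) = 0.50
(NOT r OR q) AND (NOT r AND r) = min(a, b) on (0.89, 0.50) = 0.50
NOT q = 1 − 0.89 = 0.11
NOT q OR p = max(a, b) on (0.11, 0.70) = 0.70
r AND (NOT q OR p) = min(a, b) on (0.50, 0.70) = 0.50
((NOT r OR q) AND (NOT r AND r)) AND (r AND (NOT q OR p)) = min(a, b) on (0.50, 0.50) = 0.50

0.50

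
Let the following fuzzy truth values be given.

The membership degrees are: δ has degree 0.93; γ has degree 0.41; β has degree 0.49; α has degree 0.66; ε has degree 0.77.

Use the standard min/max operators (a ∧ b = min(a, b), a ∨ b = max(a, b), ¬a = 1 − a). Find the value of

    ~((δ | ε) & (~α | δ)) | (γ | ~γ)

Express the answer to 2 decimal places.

0.59

δ | ε = max(a, b) on (0.93, 0.77) = 0.93
~α = 1 − 0.66 = 0.34
~α | δ = max(a, b) on (0.34, 0.93) = 0.93
(δ | ε) & (~α | δ) = min(a, b) on (0.93, 0.93) = 0.93
~((δ | ε) & (~α | δ)) = 1 − 0.93 = 0.07
~γ = 1 − 0.41 = 0.59
γ | ~γ = max(a, b) on (0.41, 0.59) = 0.59
~((δ | ε) & (~α | δ)) | (γ | ~γ) = max(a, b) on (0.07, 0.59) = 0.59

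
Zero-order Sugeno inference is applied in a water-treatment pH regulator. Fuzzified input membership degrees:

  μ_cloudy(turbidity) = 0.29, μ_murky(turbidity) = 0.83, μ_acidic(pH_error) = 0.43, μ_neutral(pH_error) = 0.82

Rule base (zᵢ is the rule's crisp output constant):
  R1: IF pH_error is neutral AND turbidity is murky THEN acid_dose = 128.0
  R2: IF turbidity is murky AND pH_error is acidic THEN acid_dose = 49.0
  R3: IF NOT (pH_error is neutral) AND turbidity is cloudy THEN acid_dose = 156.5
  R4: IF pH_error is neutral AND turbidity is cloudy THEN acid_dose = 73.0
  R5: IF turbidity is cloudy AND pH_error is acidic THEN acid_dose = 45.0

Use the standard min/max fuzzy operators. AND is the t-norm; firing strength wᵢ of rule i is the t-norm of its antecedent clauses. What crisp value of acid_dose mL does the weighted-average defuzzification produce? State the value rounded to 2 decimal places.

93.74

R1 (z=128.0): neutral=0.82, murky=0.83; AND[min(a, b)] → w = 0.82
R2 (z=49.0): murky=0.83, acidic=0.43; AND[min(a, b)] → w = 0.43
R3 (z=156.5): ¬neutral=1−0.82=0.18, cloudy=0.29; AND[min(a, b)] → w = 0.18
R4 (z=73.0): neutral=0.82, cloudy=0.29; AND[min(a, b)] → w = 0.29
R5 (z=45.0): cloudy=0.29, acidic=0.43; AND[min(a, b)] → w = 0.29
Weighted average = (0.82·128.0 + 0.43·49.0 + 0.18·156.5 + 0.29·73.0 + 0.29·45.0) / (0.82 + 0.43 + 0.18 + 0.29 + 0.29)
  = 188.4200 / 2.0100 = 93.74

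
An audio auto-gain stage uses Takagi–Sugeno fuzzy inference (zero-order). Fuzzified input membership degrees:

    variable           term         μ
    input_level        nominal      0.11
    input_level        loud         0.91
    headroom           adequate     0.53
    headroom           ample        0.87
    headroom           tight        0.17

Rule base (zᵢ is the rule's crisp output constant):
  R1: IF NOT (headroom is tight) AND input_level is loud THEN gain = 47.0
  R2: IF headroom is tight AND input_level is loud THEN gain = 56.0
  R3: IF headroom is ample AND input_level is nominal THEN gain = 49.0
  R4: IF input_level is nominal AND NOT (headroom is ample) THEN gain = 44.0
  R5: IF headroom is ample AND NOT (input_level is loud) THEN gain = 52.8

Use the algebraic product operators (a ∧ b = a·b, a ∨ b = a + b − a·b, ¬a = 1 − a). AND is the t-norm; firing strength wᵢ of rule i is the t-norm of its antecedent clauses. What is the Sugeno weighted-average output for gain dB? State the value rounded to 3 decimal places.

R1 (z=47.0): ¬tight=1−0.17=0.83, loud=0.91; AND[a·b] → w = 0.7553
R2 (z=56.0): tight=0.17, loud=0.91; AND[a·b] → w = 0.1547
R3 (z=49.0): ample=0.87, nominal=0.11; AND[a·b] → w = 0.0957
R4 (z=44.0): nominal=0.11, ¬ample=1−0.87=0.13; AND[a·b] → w = 0.0143
R5 (z=52.8): ample=0.87, ¬loud=1−0.91=0.09; AND[a·b] → w = 0.0783
Weighted average = (0.7553·47.0 + 0.1547·56.0 + 0.0957·49.0 + 0.0143·44.0 + 0.0783·52.8) / (0.7553 + 0.1547 + 0.0957 + 0.0143 + 0.0783)
  = 53.6150 / 1.0983 = 48.816

48.816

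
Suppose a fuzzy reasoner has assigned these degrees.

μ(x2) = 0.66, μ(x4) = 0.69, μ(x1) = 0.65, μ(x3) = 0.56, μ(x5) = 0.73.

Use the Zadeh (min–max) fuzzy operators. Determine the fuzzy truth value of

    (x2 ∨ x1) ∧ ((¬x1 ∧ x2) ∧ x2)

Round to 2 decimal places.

x2 ∨ x1 = max(a, b) on (0.66, 0.65) = 0.66
¬x1 = 1 − 0.65 = 0.35
¬x1 ∧ x2 = min(a, b) on (0.35, 0.66) = 0.35
(¬x1 ∧ x2) ∧ x2 = min(a, b) on (0.35, 0.66) = 0.35
(x2 ∨ x1) ∧ ((¬x1 ∧ x2) ∧ x2) = min(a, b) on (0.66, 0.35) = 0.35

0.35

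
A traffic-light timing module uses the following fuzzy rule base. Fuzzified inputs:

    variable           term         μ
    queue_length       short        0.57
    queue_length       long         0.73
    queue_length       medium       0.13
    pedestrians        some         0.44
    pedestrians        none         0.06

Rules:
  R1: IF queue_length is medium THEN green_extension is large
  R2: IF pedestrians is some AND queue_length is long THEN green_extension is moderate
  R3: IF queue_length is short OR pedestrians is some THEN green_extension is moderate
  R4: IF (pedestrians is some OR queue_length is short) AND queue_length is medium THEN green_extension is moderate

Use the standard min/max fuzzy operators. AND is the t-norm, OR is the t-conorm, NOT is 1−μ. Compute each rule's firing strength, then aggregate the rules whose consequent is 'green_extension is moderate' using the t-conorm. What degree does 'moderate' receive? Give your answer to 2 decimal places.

R1: medium=0.13 → w = 0.13
R2: some=0.44, long=0.73; AND[min(a, b)] → w = 0.44
R3: short=0.57, some=0.44; OR[max(a, b)] → w = 0.57
R4: (some=0.44 OR short=0.57) = 0.57; AND[min(a, b)] with medium=0.13 → w = 0.13
Rules with consequent 'moderate': {R2, R3, R4} → strengths 0.44, 0.57, 0.13
Aggregate via t-conorm [max(a, b)]: 0.57

0.57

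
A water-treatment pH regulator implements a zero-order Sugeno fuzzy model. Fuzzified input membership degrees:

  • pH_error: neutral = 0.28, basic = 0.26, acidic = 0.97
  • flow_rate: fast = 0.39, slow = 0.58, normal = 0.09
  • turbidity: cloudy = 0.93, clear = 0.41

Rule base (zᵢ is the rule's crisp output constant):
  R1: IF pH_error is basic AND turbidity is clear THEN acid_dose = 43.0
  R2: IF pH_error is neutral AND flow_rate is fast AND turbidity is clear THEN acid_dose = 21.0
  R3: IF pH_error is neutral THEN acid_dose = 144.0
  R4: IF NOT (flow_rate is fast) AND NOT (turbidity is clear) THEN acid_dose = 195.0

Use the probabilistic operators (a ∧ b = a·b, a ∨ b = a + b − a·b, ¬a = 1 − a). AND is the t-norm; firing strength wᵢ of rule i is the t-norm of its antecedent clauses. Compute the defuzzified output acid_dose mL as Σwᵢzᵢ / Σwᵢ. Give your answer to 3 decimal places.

146.630

R1 (z=43.0): basic=0.26, clear=0.41; AND[a·b] → w = 0.1066
R2 (z=21.0): neutral=0.28, fast=0.39, clear=0.41; AND[a·b] → w = 0.0448
R3 (z=144.0): neutral=0.28 → w = 0.2800
R4 (z=195.0): ¬fast=1−0.39=0.61, ¬clear=1−0.41=0.59; AND[a·b] → w = 0.3599
Weighted average = (0.1066·43.0 + 0.0448·21.0 + 0.2800·144.0 + 0.3599·195.0) / (0.1066 + 0.0448 + 0.2800 + 0.3599)
  = 116.0245 / 0.7913 = 146.630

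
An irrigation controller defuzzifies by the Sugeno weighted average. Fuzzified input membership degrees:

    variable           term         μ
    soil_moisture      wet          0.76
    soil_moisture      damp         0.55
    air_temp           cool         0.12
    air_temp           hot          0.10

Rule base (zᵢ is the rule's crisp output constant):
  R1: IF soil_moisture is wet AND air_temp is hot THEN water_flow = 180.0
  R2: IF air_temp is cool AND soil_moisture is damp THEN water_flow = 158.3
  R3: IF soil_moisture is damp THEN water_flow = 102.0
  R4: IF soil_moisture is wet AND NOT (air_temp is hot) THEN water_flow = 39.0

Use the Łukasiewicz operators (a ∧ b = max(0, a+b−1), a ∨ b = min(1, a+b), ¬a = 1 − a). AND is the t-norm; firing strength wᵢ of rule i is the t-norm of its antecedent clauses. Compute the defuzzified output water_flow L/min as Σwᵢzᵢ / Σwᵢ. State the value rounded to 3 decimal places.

R1 (z=180.0): wet=0.76, hot=0.10; AND[max(0, a+b−1)] → w = 0.00
R2 (z=158.3): cool=0.12, damp=0.55; AND[max(0, a+b−1)] → w = 0.00
R3 (z=102.0): damp=0.55 → w = 0.55
R4 (z=39.0): wet=0.76, ¬hot=1−0.10=0.90; AND[max(0, a+b−1)] → w = 0.66
Weighted average = (0.00·180.0 + 0.00·158.3 + 0.55·102.0 + 0.66·39.0) / (0.00 + 0.00 + 0.55 + 0.66)
  = 81.8400 / 1.2100 = 67.636

67.636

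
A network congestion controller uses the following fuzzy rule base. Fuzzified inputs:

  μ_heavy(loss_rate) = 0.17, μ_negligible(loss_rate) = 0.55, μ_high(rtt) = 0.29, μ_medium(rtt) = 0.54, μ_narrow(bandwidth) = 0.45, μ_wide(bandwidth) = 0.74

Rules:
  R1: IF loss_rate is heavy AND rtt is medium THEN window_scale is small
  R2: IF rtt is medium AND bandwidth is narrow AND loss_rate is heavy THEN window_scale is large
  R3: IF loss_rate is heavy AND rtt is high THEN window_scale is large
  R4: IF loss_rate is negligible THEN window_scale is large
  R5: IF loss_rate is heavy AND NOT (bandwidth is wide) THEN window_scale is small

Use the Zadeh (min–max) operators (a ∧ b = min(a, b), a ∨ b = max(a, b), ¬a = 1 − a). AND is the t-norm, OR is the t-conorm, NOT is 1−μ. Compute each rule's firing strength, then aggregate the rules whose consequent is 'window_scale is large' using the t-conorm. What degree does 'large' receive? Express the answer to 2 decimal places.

0.55

R1: heavy=0.17, medium=0.54; AND[min(a, b)] → w = 0.17
R2: medium=0.54, narrow=0.45, heavy=0.17; AND[min(a, b)] → w = 0.17
R3: heavy=0.17, high=0.29; AND[min(a, b)] → w = 0.17
R4: negligible=0.55 → w = 0.55
R5: heavy=0.17, ¬wide=1−0.74=0.26; AND[min(a, b)] → w = 0.17
Rules with consequent 'large': {R2, R3, R4} → strengths 0.17, 0.17, 0.55
Aggregate via t-conorm [max(a, b)]: 0.55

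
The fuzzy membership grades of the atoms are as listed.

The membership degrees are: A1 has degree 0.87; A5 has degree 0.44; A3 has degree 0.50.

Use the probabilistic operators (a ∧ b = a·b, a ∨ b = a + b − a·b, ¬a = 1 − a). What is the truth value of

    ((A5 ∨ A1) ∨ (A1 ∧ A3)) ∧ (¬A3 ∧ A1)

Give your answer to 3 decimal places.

0.417

A5 ∨ A1 = a + b − a·b on (0.4400, 0.8700) = 0.9272
A1 ∧ A3 = a·b on (0.8700, 0.5000) = 0.4350
(A5 ∨ A1) ∨ (A1 ∧ A3) = a + b − a·b on (0.9272, 0.4350) = 0.9589
¬A3 = 1 − 0.5000 = 0.5000
¬A3 ∧ A1 = a·b on (0.5000, 0.8700) = 0.4350
((A5 ∨ A1) ∨ (A1 ∧ A3)) ∧ (¬A3 ∧ A1) = a·b on (0.9589, 0.4350) = 0.4171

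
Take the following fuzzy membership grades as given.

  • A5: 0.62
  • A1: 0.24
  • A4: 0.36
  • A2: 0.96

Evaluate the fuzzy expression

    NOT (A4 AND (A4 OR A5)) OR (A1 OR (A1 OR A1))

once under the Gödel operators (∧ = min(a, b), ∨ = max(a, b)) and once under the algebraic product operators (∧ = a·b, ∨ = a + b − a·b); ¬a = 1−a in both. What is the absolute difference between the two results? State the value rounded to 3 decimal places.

Under Gödel:
  A4 OR A5 = max(a, b) on (0.36, 0.62) = 0.62
  A4 AND (A4 OR A5) = min(a, b) on (0.36, 0.62) = 0.36
  NOT (A4 AND (A4 OR A5)) = 1 − 0.36 = 0.64
  A1 OR A1 = max(a, b) on (0.24, 0.24) = 0.24
  A1 OR (A1 OR A1) = max(a, b) on (0.24, 0.24) = 0.24
  NOT (A4 AND (A4 OR A5)) OR (A1 OR (A1 OR A1)) = max(a, b) on (0.64, 0.24) = 0.64
  → value = 0.6400
Under algebraic product:
  A4 OR A5 = a + b − a·b on (0.3600, 0.6200) = 0.7568
  A4 AND (A4 OR A5) = a·b on (0.3600, 0.7568) = 0.2724
  NOT (A4 AND (A4 OR A5)) = 1 − 0.2724 = 0.7276
  A1 OR A1 = a + b − a·b on (0.2400, 0.2400) = 0.4224
  A1 OR (A1 OR A1) = a + b − a·b on (0.2400, 0.4224) = 0.5610
  NOT (A4 AND (A4 OR A5)) OR (A1 OR (A1 OR A1)) = a + b − a·b on (0.7276, 0.5610) = 0.8804
  → value = 0.8804
|0.6400 − 0.8804| = 0.240

0.240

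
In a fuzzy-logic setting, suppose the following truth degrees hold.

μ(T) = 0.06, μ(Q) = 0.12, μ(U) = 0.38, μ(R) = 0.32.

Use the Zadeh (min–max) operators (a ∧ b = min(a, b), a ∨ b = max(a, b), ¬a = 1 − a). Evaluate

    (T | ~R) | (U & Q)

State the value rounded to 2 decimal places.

0.68

~R = 1 − 0.32 = 0.68
T | ~R = max(a, b) on (0.06, 0.68) = 0.68
U & Q = min(a, b) on (0.38, 0.12) = 0.12
(T | ~R) | (U & Q) = max(a, b) on (0.68, 0.12) = 0.68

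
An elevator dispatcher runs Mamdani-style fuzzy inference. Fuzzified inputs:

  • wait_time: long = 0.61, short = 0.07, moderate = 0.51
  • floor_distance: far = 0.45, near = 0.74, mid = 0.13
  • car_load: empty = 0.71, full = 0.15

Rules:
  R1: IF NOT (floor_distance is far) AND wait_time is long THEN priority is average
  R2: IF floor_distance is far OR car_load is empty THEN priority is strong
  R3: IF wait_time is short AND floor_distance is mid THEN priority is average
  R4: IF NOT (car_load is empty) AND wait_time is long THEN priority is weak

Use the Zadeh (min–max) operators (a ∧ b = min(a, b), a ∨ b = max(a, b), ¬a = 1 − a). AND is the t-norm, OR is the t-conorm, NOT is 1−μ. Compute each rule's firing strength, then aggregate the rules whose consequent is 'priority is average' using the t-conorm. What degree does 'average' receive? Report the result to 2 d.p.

R1: ¬far=1−0.45=0.55, long=0.61; AND[min(a, b)] → w = 0.55
R2: far=0.45, empty=0.71; OR[max(a, b)] → w = 0.71
R3: short=0.07, mid=0.13; AND[min(a, b)] → w = 0.07
R4: ¬empty=1−0.71=0.29, long=0.61; AND[min(a, b)] → w = 0.29
Rules with consequent 'average': {R1, R3} → strengths 0.55, 0.07
Aggregate via t-conorm [max(a, b)]: 0.55

0.55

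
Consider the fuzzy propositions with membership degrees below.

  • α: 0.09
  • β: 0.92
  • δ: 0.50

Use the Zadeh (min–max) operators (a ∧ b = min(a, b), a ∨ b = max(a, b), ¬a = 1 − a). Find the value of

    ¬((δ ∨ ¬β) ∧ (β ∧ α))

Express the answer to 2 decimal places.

¬β = 1 − 0.92 = 0.08
δ ∨ ¬β = max(a, b) on (0.50, 0.08) = 0.50
β ∧ α = min(a, b) on (0.92, 0.09) = 0.09
(δ ∨ ¬β) ∧ (β ∧ α) = min(a, b) on (0.50, 0.09) = 0.09
¬((δ ∨ ¬β) ∧ (β ∧ α)) = 1 − 0.09 = 0.91

0.91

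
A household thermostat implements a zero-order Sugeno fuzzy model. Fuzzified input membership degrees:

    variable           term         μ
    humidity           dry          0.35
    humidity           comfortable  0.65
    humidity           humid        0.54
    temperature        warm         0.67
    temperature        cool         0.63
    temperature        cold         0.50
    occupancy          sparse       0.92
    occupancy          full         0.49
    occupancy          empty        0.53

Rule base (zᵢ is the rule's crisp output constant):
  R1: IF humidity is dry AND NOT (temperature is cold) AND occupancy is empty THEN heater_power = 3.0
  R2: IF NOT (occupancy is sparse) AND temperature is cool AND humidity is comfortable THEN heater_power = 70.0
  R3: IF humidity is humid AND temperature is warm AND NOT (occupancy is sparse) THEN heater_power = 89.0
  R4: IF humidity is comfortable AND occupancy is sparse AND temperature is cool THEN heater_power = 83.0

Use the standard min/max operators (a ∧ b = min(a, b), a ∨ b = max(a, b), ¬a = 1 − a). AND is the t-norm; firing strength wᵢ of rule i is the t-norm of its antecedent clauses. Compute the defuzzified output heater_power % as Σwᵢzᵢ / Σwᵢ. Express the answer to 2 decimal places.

R1 (z=3.0): dry=0.35, ¬cold=1−0.50=0.50, empty=0.53; AND[min(a, b)] → w = 0.35
R2 (z=70.0): ¬sparse=1−0.92=0.08, cool=0.63, comfortable=0.65; AND[min(a, b)] → w = 0.08
R3 (z=89.0): humid=0.54, warm=0.67, ¬sparse=1−0.92=0.08; AND[min(a, b)] → w = 0.08
R4 (z=83.0): comfortable=0.65, sparse=0.92, cool=0.63; AND[min(a, b)] → w = 0.63
Weighted average = (0.35·3.0 + 0.08·70.0 + 0.08·89.0 + 0.63·83.0) / (0.35 + 0.08 + 0.08 + 0.63)
  = 66.0600 / 1.1400 = 57.95

57.95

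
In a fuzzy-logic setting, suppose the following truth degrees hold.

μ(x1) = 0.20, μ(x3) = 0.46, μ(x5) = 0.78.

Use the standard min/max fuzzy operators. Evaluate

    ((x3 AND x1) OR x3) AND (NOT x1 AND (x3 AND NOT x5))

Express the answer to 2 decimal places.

0.22

x3 AND x1 = min(a, b) on (0.46, 0.20) = 0.20
(x3 AND x1) OR x3 = max(a, b) on (0.20, 0.46) = 0.46
NOT x1 = 1 − 0.20 = 0.80
NOT x5 = 1 − 0.78 = 0.22
x3 AND NOT x5 = min(a, b) on (0.46, 0.22) = 0.22
NOT x1 AND (x3 AND NOT x5) = min(a, b) on (0.80, 0.22) = 0.22
((x3 AND x1) OR x3) AND (NOT x1 AND (x3 AND NOT x5)) = min(a, b) on (0.46, 0.22) = 0.22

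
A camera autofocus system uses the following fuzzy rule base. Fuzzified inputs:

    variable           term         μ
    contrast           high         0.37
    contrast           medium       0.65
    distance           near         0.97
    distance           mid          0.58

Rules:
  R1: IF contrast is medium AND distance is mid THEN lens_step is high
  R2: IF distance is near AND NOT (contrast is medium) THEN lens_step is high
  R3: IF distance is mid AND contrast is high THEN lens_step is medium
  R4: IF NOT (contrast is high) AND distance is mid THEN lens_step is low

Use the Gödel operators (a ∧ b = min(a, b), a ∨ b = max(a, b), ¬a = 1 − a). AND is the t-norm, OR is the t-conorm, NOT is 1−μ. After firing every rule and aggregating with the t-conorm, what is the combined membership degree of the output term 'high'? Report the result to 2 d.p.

0.58

R1: medium=0.65, mid=0.58; AND[min(a, b)] → w = 0.58
R2: near=0.97, ¬medium=1−0.65=0.35; AND[min(a, b)] → w = 0.35
R3: mid=0.58, high=0.37; AND[min(a, b)] → w = 0.37
R4: ¬high=1−0.37=0.63, mid=0.58; AND[min(a, b)] → w = 0.58
Rules with consequent 'high': {R1, R2} → strengths 0.58, 0.35
Aggregate via t-conorm [max(a, b)]: 0.58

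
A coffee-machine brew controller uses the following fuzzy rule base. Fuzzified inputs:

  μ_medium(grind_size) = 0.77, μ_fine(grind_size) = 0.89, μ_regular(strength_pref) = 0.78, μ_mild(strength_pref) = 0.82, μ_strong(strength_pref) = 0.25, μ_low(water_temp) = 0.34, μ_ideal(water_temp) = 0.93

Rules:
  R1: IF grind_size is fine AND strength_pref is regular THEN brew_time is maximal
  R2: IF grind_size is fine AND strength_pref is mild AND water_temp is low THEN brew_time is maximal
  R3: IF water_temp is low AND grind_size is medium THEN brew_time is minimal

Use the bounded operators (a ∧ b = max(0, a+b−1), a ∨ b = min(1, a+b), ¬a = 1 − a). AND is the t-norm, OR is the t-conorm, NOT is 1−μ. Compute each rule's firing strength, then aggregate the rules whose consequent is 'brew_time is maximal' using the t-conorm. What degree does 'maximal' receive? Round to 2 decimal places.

R1: fine=0.89, regular=0.78; AND[max(0, a+b−1)] → w = 0.67
R2: fine=0.89, mild=0.82, low=0.34; AND[max(0, a+b−1)] → w = 0.05
R3: low=0.34, medium=0.77; AND[max(0, a+b−1)] → w = 0.11
Rules with consequent 'maximal': {R1, R2} → strengths 0.67, 0.05
Aggregate via t-conorm [min(1, a+b)]: 0.72

0.72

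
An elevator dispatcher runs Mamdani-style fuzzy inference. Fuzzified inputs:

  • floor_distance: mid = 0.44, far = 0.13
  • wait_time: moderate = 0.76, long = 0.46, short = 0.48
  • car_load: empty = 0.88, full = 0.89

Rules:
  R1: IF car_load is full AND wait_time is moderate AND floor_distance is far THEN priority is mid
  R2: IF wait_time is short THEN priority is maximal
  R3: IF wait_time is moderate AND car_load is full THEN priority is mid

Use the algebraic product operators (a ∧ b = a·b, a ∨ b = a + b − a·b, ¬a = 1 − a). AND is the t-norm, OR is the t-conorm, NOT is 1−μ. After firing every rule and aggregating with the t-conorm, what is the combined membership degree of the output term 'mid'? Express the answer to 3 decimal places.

0.705

R1: full=0.89, moderate=0.76, far=0.13; AND[a·b] → w = 0.0879
R2: short=0.48 → w = 0.4800
R3: moderate=0.76, full=0.89; AND[a·b] → w = 0.6764
Rules with consequent 'mid': {R1, R3} → strengths 0.0879, 0.6764
Aggregate via t-conorm [a + b − a·b]: 0.7049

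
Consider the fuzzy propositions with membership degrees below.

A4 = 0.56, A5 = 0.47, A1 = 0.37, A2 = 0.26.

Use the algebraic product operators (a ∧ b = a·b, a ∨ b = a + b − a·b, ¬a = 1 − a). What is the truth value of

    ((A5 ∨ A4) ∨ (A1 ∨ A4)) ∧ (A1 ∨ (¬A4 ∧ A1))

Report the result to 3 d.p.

0.442

A5 ∨ A4 = a + b − a·b on (0.4700, 0.5600) = 0.7668
A1 ∨ A4 = a + b − a·b on (0.3700, 0.5600) = 0.7228
(A5 ∨ A4) ∨ (A1 ∨ A4) = a + b − a·b on (0.7668, 0.7228) = 0.9354
¬A4 = 1 − 0.5600 = 0.4400
¬A4 ∧ A1 = a·b on (0.4400, 0.3700) = 0.1628
A1 ∨ (¬A4 ∧ A1) = a + b − a·b on (0.3700, 0.1628) = 0.4726
((A5 ∨ A4) ∨ (A1 ∨ A4)) ∧ (A1 ∨ (¬A4 ∧ A1)) = a·b on (0.9354, 0.4726) = 0.4420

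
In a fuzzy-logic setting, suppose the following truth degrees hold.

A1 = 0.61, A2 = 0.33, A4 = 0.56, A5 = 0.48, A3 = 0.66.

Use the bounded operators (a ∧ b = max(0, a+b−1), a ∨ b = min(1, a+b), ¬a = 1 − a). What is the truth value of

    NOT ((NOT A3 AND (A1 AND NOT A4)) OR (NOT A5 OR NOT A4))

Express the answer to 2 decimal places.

NOT A3 = 1 − 0.66 = 0.34
NOT A4 = 1 − 0.56 = 0.44
A1 AND NOT A4 = max(0, a+b−1) on (0.61, 0.44) = 0.05
NOT A3 AND (A1 AND NOT A4) = max(0, a+b−1) on (0.34, 0.05) = 0.00
NOT A5 = 1 − 0.48 = 0.52
NOT A4 = 1 − 0.56 = 0.44
NOT A5 OR NOT A4 = min(1, a+b) on (0.52, 0.44) = 0.96
(NOT A3 AND (A1 AND NOT A4)) OR (NOT A5 OR NOT A4) = min(1, a+b) on (0.00, 0.96) = 0.96
NOT ((NOT A3 AND (A1 AND NOT A4)) OR (NOT A5 OR NOT A4)) = 1 − 0.96 = 0.04

0.04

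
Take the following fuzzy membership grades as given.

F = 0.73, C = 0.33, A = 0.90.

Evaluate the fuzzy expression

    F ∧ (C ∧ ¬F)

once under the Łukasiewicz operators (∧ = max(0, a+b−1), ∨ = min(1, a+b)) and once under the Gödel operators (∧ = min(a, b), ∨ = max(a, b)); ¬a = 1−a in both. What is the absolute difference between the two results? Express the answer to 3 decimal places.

Under Łukasiewicz:
  ¬F = 1 − 0.73 = 0.27
  C ∧ ¬F = max(0, a+b−1) on (0.33, 0.27) = 0.00
  F ∧ (C ∧ ¬F) = max(0, a+b−1) on (0.73, 0.00) = 0.00
  → value = 0.0000
Under Gödel:
  ¬F = 1 − 0.73 = 0.27
  C ∧ ¬F = min(a, b) on (0.33, 0.27) = 0.27
  F ∧ (C ∧ ¬F) = min(a, b) on (0.73, 0.27) = 0.27
  → value = 0.2700
|0.0000 − 0.2700| = 0.270

0.270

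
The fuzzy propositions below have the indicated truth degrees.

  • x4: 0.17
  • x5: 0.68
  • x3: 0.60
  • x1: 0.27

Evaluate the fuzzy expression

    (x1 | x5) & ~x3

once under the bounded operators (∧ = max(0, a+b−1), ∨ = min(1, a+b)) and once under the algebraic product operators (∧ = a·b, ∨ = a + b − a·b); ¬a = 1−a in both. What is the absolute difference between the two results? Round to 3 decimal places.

Under bounded:
  x1 | x5 = min(1, a+b) on (0.27, 0.68) = 0.95
  ~x3 = 1 − 0.60 = 0.40
  (x1 | x5) & ~x3 = max(0, a+b−1) on (0.95, 0.40) = 0.35
  → value = 0.3500
Under algebraic product:
  x1 | x5 = a + b − a·b on (0.2700, 0.6800) = 0.7664
  ~x3 = 1 − 0.6000 = 0.4000
  (x1 | x5) & ~x3 = a·b on (0.7664, 0.4000) = 0.3066
  → value = 0.3066
|0.3500 − 0.3066| = 0.043

0.043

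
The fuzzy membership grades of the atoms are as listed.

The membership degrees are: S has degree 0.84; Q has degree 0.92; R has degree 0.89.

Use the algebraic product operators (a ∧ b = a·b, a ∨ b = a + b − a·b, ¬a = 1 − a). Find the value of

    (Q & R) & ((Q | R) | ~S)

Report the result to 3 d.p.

Q & R = a·b on (0.9200, 0.8900) = 0.8188
Q | R = a + b − a·b on (0.9200, 0.8900) = 0.9912
~S = 1 − 0.8400 = 0.1600
(Q | R) | ~S = a + b − a·b on (0.9912, 0.1600) = 0.9926
(Q & R) & ((Q | R) | ~S) = a·b on (0.8188, 0.9926) = 0.8127

0.813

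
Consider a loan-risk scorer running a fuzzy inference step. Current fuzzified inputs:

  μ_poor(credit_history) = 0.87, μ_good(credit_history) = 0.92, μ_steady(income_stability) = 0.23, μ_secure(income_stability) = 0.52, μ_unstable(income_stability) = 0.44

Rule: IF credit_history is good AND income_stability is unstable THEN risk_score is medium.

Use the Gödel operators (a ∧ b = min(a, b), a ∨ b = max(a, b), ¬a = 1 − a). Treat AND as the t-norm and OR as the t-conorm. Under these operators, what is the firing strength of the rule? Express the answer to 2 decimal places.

0.44

firing strength: good=0.92, unstable=0.44; AND[min(a, b)] → w = 0.44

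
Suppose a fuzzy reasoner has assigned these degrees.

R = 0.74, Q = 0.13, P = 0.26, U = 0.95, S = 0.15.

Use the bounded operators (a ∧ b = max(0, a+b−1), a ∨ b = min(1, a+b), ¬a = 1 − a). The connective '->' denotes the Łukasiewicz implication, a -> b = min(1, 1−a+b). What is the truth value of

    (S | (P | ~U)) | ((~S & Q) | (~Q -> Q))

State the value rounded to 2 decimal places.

0.72

~U = 1 − 0.95 = 0.05
P | ~U = min(1, a+b) on (0.26, 0.05) = 0.31
S | (P | ~U) = min(1, a+b) on (0.15, 0.31) = 0.46
~S = 1 − 0.15 = 0.85
~S & Q = max(0, a+b−1) on (0.85, 0.13) = 0.00
~Q = 1 − 0.13 = 0.87
~Q -> Q  [Łukasiewicz: min(1, 1−a+b)] with a=0.87, b=0.13 → 0.26
(~S & Q) | (~Q -> Q) = min(1, a+b) on (0.00, 0.26) = 0.26
(S | (P | ~U)) | ((~S & Q) | (~Q -> Q)) = min(1, a+b) on (0.46, 0.26) = 0.72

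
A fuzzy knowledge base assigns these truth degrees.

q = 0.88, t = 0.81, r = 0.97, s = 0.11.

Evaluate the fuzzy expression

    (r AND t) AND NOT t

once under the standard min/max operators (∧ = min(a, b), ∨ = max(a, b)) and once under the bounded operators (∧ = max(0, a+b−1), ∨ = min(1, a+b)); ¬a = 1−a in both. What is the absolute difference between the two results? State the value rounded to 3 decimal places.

Under standard min/max:
  r AND t = min(a, b) on (0.97, 0.81) = 0.81
  NOT t = 1 − 0.81 = 0.19
  (r AND t) AND NOT t = min(a, b) on (0.81, 0.19) = 0.19
  → value = 0.1900
Under bounded:
  r AND t = max(0, a+b−1) on (0.97, 0.81) = 0.78
  NOT t = 1 − 0.81 = 0.19
  (r AND t) AND NOT t = max(0, a+b−1) on (0.78, 0.19) = 0.00
  → value = 0.0000
|0.1900 − 0.0000| = 0.190

0.190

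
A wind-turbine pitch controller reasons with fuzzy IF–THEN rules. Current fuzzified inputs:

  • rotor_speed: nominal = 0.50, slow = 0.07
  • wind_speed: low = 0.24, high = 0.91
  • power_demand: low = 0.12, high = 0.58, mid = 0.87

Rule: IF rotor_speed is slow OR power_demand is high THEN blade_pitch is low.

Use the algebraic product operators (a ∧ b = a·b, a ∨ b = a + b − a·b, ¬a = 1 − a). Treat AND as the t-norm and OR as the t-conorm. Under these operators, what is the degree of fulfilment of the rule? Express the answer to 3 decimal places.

firing strength: slow=0.07, high=0.58; OR[a + b − a·b] → w = 0.6094

0.609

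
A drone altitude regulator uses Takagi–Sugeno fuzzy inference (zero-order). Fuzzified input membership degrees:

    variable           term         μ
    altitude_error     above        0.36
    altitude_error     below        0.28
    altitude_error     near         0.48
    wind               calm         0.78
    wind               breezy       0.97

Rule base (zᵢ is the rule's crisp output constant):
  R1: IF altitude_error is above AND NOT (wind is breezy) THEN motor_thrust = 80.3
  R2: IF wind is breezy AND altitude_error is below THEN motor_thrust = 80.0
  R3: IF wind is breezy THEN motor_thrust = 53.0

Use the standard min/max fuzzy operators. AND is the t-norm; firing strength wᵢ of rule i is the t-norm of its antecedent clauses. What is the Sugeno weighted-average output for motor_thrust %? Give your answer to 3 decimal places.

59.546

R1 (z=80.3): above=0.36, ¬breezy=1−0.97=0.03; AND[min(a, b)] → w = 0.03
R2 (z=80.0): breezy=0.97, below=0.28; AND[min(a, b)] → w = 0.28
R3 (z=53.0): breezy=0.97 → w = 0.97
Weighted average = (0.03·80.3 + 0.28·80.0 + 0.97·53.0) / (0.03 + 0.28 + 0.97)
  = 76.2190 / 1.2800 = 59.546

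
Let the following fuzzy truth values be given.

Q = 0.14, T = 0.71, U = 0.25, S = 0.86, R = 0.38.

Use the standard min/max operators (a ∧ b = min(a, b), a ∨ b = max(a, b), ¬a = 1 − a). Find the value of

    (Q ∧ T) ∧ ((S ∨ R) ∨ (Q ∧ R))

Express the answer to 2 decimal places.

Q ∧ T = min(a, b) on (0.14, 0.71) = 0.14
S ∨ R = max(a, b) on (0.86, 0.38) = 0.86
Q ∧ R = min(a, b) on (0.14, 0.38) = 0.14
(S ∨ R) ∨ (Q ∧ R) = max(a, b) on (0.86, 0.14) = 0.86
(Q ∧ T) ∧ ((S ∨ R) ∨ (Q ∧ R)) = min(a, b) on (0.14, 0.86) = 0.14

0.14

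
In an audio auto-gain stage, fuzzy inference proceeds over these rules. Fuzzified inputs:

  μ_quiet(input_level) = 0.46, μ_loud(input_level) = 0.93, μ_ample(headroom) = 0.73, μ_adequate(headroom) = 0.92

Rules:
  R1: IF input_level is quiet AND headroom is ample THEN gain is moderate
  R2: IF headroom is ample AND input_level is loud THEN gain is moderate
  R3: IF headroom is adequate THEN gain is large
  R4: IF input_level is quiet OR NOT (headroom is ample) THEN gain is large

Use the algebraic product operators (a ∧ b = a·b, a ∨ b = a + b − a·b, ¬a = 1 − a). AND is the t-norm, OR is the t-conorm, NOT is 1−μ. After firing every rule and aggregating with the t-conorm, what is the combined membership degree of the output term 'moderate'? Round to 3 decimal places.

R1: quiet=0.46, ample=0.73; AND[a·b] → w = 0.3358
R2: ample=0.73, loud=0.93; AND[a·b] → w = 0.6789
R3: adequate=0.92 → w = 0.9200
R4: quiet=0.46, ¬ample=1−0.73=0.27; OR[a + b − a·b] → w = 0.6058
Rules with consequent 'moderate': {R1, R2} → strengths 0.3358, 0.6789
Aggregate via t-conorm [a + b − a·b]: 0.7867

0.787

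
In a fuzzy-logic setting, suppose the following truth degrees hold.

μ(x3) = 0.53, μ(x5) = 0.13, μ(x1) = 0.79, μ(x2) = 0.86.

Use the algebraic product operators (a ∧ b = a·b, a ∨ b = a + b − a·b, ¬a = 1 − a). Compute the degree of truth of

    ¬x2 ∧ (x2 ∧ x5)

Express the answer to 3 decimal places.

0.016

¬x2 = 1 − 0.8600 = 0.1400
x2 ∧ x5 = a·b on (0.8600, 0.1300) = 0.1118
¬x2 ∧ (x2 ∧ x5) = a·b on (0.1400, 0.1118) = 0.0157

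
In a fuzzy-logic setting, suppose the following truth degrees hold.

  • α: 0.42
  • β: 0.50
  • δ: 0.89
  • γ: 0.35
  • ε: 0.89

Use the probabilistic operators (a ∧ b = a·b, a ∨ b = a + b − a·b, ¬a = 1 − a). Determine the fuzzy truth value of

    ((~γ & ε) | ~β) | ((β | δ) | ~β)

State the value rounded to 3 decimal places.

0.994

~γ = 1 − 0.3500 = 0.6500
~γ & ε = a·b on (0.6500, 0.8900) = 0.5785
~β = 1 − 0.5000 = 0.5000
(~γ & ε) | ~β = a + b − a·b on (0.5785, 0.5000) = 0.7893
β | δ = a + b − a·b on (0.5000, 0.8900) = 0.9450
~β = 1 − 0.5000 = 0.5000
(β | δ) | ~β = a + b − a·b on (0.9450, 0.5000) = 0.9725
((~γ & ε) | ~β) | ((β | δ) | ~β) = a + b − a·b on (0.7893, 0.9725) = 0.9942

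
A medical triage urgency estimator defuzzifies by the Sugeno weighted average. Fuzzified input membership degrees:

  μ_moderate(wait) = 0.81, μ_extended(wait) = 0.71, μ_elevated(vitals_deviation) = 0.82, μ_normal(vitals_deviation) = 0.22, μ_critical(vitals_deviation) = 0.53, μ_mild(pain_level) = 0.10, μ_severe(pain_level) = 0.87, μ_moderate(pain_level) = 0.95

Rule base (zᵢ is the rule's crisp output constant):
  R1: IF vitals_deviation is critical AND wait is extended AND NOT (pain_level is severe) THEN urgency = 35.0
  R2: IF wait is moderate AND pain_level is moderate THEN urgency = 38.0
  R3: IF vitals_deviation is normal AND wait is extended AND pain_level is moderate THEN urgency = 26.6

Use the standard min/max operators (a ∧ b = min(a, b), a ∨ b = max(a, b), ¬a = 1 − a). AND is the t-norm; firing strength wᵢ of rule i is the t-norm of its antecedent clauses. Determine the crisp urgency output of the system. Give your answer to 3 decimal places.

R1 (z=35.0): critical=0.53, extended=0.71, ¬severe=1−0.87=0.13; AND[min(a, b)] → w = 0.13
R2 (z=38.0): moderate=0.81, moderate=0.95; AND[min(a, b)] → w = 0.81
R3 (z=26.6): normal=0.22, extended=0.71, moderate=0.95; AND[min(a, b)] → w = 0.22
Weighted average = (0.13·35.0 + 0.81·38.0 + 0.22·26.6) / (0.13 + 0.81 + 0.22)
  = 41.1820 / 1.1600 = 35.502

35.502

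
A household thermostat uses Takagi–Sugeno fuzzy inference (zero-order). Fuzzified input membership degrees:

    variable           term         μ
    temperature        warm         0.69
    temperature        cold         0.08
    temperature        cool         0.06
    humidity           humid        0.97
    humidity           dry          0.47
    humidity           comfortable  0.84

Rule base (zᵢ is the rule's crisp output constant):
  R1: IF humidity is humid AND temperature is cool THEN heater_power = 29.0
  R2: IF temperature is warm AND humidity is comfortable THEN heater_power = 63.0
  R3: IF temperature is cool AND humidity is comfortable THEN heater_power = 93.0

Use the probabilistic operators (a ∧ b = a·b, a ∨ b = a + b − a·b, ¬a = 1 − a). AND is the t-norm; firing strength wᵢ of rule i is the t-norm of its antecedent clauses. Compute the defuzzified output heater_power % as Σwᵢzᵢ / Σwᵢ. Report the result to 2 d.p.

62.32

R1 (z=29.0): humid=0.97, cool=0.06; AND[a·b] → w = 0.0582
R2 (z=63.0): warm=0.69, comfortable=0.84; AND[a·b] → w = 0.5796
R3 (z=93.0): cool=0.06, comfortable=0.84; AND[a·b] → w = 0.0504
Weighted average = (0.0582·29.0 + 0.5796·63.0 + 0.0504·93.0) / (0.0582 + 0.5796 + 0.0504)
  = 42.8898 / 0.6882 = 62.32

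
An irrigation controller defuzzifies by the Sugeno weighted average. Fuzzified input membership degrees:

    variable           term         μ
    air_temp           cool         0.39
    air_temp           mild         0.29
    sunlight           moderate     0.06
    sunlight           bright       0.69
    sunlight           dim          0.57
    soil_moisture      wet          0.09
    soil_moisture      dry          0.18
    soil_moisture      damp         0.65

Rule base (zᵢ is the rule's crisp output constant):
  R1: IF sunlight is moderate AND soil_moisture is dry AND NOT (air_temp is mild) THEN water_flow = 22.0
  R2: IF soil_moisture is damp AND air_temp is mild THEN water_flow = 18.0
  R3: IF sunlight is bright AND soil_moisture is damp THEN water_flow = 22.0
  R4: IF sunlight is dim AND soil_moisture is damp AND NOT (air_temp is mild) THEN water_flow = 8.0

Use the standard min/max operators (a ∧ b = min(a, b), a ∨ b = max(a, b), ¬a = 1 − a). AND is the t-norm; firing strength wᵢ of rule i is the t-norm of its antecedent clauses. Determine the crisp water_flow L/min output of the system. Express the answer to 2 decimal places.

R1 (z=22.0): moderate=0.06, dry=0.18, ¬mild=1−0.29=0.71; AND[min(a, b)] → w = 0.06
R2 (z=18.0): damp=0.65, mild=0.29; AND[min(a, b)] → w = 0.29
R3 (z=22.0): bright=0.69, damp=0.65; AND[min(a, b)] → w = 0.65
R4 (z=8.0): dim=0.57, damp=0.65, ¬mild=1−0.29=0.71; AND[min(a, b)] → w = 0.57
Weighted average = (0.06·22.0 + 0.29·18.0 + 0.65·22.0 + 0.57·8.0) / (0.06 + 0.29 + 0.65 + 0.57)
  = 25.4000 / 1.5700 = 16.18

16.18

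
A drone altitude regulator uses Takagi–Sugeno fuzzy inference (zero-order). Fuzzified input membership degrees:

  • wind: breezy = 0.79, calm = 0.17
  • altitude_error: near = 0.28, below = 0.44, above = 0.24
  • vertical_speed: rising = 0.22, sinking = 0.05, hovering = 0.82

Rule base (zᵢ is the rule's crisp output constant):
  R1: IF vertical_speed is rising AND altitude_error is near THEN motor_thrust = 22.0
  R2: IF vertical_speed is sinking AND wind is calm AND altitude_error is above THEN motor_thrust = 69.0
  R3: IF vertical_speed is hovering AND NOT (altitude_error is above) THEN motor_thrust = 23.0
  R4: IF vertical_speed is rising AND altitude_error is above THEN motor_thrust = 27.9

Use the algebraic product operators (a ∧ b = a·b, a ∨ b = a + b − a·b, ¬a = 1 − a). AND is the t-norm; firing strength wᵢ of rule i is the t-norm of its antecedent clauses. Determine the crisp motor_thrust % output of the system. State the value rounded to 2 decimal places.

23.39

R1 (z=22.0): rising=0.22, near=0.28; AND[a·b] → w = 0.0616
R2 (z=69.0): sinking=0.05, calm=0.17, above=0.24; AND[a·b] → w = 0.0020
R3 (z=23.0): hovering=0.82, ¬above=1−0.24=0.76; AND[a·b] → w = 0.6232
R4 (z=27.9): rising=0.22, above=0.24; AND[a·b] → w = 0.0528
Weighted average = (0.0616·22.0 + 0.0020·69.0 + 0.6232·23.0 + 0.0528·27.9) / (0.0616 + 0.0020 + 0.6232 + 0.0528)
  = 17.3027 / 0.7396 = 23.39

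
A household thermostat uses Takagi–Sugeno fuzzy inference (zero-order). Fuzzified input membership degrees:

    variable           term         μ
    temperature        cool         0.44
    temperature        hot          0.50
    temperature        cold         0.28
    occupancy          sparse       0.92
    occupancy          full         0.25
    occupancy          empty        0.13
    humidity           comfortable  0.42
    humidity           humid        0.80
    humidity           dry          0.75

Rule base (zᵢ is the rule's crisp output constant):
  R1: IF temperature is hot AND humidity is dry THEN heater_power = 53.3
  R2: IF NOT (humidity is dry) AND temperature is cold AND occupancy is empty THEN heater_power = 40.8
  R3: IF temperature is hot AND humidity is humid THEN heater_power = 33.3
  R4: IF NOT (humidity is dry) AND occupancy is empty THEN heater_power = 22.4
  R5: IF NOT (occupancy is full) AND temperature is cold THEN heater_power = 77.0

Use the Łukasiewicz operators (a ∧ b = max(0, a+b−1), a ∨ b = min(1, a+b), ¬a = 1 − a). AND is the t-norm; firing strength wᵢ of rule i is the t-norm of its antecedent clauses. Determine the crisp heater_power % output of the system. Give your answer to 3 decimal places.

R1 (z=53.3): hot=0.50, dry=0.75; AND[max(0, a+b−1)] → w = 0.25
R2 (z=40.8): ¬dry=1−0.75=0.25, cold=0.28, empty=0.13; AND[max(0, a+b−1)] → w = 0.00
R3 (z=33.3): hot=0.50, humid=0.80; AND[max(0, a+b−1)] → w = 0.30
R4 (z=22.4): ¬dry=1−0.75=0.25, empty=0.13; AND[max(0, a+b−1)] → w = 0.00
R5 (z=77.0): ¬full=1−0.25=0.75, cold=0.28; AND[max(0, a+b−1)] → w = 0.03
Weighted average = (0.25·53.3 + 0.00·40.8 + 0.30·33.3 + 0.00·22.4 + 0.03·77.0) / (0.25 + 0.00 + 0.30 + 0.00 + 0.03)
  = 25.6250 / 0.5800 = 44.181

44.181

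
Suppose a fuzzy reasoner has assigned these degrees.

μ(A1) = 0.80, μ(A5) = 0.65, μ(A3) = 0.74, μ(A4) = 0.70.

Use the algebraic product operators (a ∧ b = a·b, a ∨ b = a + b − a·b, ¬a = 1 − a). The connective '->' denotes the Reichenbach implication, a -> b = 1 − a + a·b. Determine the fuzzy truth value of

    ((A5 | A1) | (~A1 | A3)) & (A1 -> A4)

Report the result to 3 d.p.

0.749

A5 | A1 = a + b − a·b on (0.6500, 0.8000) = 0.9300
~A1 = 1 − 0.8000 = 0.2000
~A1 | A3 = a + b − a·b on (0.2000, 0.7400) = 0.7920
(A5 | A1) | (~A1 | A3) = a + b − a·b on (0.9300, 0.7920) = 0.9854
A1 -> A4  [Reichenbach: 1 − a + a·b] with a=0.8000, b=0.7000 → 0.7600
((A5 | A1) | (~A1 | A3)) & (A1 -> A4) = a·b on (0.9854, 0.7600) = 0.7489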